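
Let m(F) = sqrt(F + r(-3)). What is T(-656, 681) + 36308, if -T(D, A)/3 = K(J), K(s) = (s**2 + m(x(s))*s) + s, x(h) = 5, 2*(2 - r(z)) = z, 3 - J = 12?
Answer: 36092 + 27*sqrt(34)/2 ≈ 36171.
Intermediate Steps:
J = -9 (J = 3 - 1*12 = 3 - 12 = -9)
r(z) = 2 - z/2
m(F) = sqrt(7/2 + F) (m(F) = sqrt(F + (2 - 1/2*(-3))) = sqrt(F + (2 + 3/2)) = sqrt(F + 7/2) = sqrt(7/2 + F))
K(s) = s + s**2 + s*sqrt(34)/2 (K(s) = (s**2 + (sqrt(14 + 4*5)/2)*s) + s = (s**2 + (sqrt(14 + 20)/2)*s) + s = (s**2 + (sqrt(34)/2)*s) + s = (s**2 + s*sqrt(34)/2) + s = s + s**2 + s*sqrt(34)/2)
T(D, A) = -216 + 27*sqrt(34)/2 (T(D, A) = -3*(-9)*(2 + sqrt(34) + 2*(-9))/2 = -3*(-9)*(2 + sqrt(34) - 18)/2 = -3*(-9)*(-16 + sqrt(34))/2 = -3*(72 - 9*sqrt(34)/2) = -216 + 27*sqrt(34)/2)
T(-656, 681) + 36308 = (-216 + 27*sqrt(34)/2) + 36308 = 36092 + 27*sqrt(34)/2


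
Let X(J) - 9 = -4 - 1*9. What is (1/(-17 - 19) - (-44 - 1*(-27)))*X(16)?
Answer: -611/9 ≈ -67.889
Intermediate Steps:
X(J) = -4 (X(J) = 9 + (-4 - 1*9) = 9 + (-4 - 9) = 9 - 13 = -4)
(1/(-17 - 19) - (-44 - 1*(-27)))*X(16) = (1/(-17 - 19) - (-44 - 1*(-27)))*(-4) = (1/(-36) - (-44 + 27))*(-4) = (-1/36 - 1*(-17))*(-4) = (-1/36 + 17)*(-4) = (611/36)*(-4) = -611/9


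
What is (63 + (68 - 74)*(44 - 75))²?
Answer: 62001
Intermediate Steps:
(63 + (68 - 74)*(44 - 75))² = (63 - 6*(-31))² = (63 + 186)² = 249² = 62001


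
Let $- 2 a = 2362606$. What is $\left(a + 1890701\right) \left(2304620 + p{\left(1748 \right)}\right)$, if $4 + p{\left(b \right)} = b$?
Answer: $1636130008872$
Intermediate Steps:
$a = -1181303$ ($a = \left(- \frac{1}{2}\right) 2362606 = -1181303$)
$p{\left(b \right)} = -4 + b$
$\left(a + 1890701\right) \left(2304620 + p{\left(1748 \right)}\right) = \left(-1181303 + 1890701\right) \left(2304620 + \left(-4 + 1748\right)\right) = 709398 \left(2304620 + 1744\right) = 709398 \cdot 2306364 = 1636130008872$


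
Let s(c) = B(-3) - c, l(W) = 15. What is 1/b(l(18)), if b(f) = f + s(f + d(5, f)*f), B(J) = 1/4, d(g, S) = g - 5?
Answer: 4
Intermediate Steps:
d(g, S) = -5 + g
B(J) = ¼
s(c) = ¼ - c
b(f) = ¼ (b(f) = f + (¼ - (f + (-5 + 5)*f)) = f + (¼ - (f + 0*f)) = f + (¼ - (f + 0)) = f + (¼ - f) = ¼)
1/b(l(18)) = 1/(¼) = 4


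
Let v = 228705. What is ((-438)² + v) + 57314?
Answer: 477863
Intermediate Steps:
((-438)² + v) + 57314 = ((-438)² + 228705) + 57314 = (191844 + 228705) + 57314 = 420549 + 57314 = 477863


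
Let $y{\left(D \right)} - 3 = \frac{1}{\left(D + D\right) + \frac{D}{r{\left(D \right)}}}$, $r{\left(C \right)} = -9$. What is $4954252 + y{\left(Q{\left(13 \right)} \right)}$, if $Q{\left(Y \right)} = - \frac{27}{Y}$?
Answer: $\frac{252666992}{51} \approx 4.9543 \cdot 10^{6}$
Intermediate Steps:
$y{\left(D \right)} = 3 + \frac{9}{17 D}$ ($y{\left(D \right)} = 3 + \frac{1}{\left(D + D\right) + \frac{D}{-9}} = 3 + \frac{1}{2 D + D \left(- \frac{1}{9}\right)} = 3 + \frac{1}{2 D - \frac{D}{9}} = 3 + \frac{1}{\frac{17}{9} D} = 3 + \frac{9}{17 D}$)
$4954252 + y{\left(Q{\left(13 \right)} \right)} = 4954252 + \left(3 + \frac{9}{17 \left(- \frac{27}{13}\right)}\right) = 4954252 + \left(3 + \frac{9}{17} \left(- \frac{13}{27}\right)\right) = 4954252 + \left(3 - \frac{13}{51}\right) = 4954252 + \frac{140}{51} = \frac{252666992}{51}$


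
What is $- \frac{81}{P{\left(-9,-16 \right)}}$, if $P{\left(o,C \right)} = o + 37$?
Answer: $- \frac{81}{28} \approx -2.8929$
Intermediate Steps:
$P{\left(o,C \right)} = 37 + o$
$- \frac{81}{P{\left(-9,-16 \right)}} = - \frac{81}{37 - 9} = - \frac{81}{28}$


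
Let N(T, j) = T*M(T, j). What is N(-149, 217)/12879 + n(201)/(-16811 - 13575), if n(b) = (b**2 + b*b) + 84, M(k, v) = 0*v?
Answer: -40443/15193 ≈ -2.6619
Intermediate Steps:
M(k, v) = 0
n(b) = 84 + 2*b**2 (n(b) = (b**2 + b**2) + 84 = 2*b**2 + 84 = 84 + 2*b**2)
N(T, j) = 0 (N(T, j) = T*0 = 0)
N(-149, 217)/12879 + n(201)/(-16811 - 13575) = 0/12879 + (84 + 2*201**2)/(-16811 - 13575) = 0*(1/12879) + (84 + 2*40401)/(-30386) = 0 + (84 + 80802)*(-1/30386) = 0 + 80886*(-1/30386) = 0 - 40443/15193 = -40443/15193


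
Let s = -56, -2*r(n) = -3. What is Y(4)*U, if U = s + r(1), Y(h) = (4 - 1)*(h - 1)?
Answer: -981/2 ≈ -490.50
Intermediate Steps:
r(n) = 3/2 (r(n) = -½*(-3) = 3/2)
Y(h) = -3 + 3*h (Y(h) = 3*(-1 + h) = -3 + 3*h)
U = -109/2 (U = -56 + 3/2 = -109/2 ≈ -54.500)
Y(4)*U = (-3 + 3*4)*(-109/2) = (-3 + 12)*(-109/2) = 9*(-109/2) = -981/2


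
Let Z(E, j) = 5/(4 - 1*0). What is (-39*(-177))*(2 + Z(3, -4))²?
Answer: 1166607/16 ≈ 72913.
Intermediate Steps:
Z(E, j) = 5/4 (Z(E, j) = 5/(4 + 0) = 5/4)
(-39*(-177))*(2 + Z(3, -4))² = (-39*(-177))*(2 + 5/4)² = 6903*(13/4)² = 6903*(169/16) = 1166607/16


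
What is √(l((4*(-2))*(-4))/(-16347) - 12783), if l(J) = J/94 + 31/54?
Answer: I*√271648388309352554/4609854 ≈ 113.06*I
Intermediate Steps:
l(J) = 31/54 + J/94 (l(J) = J*(1/94) + 31*(1/54) = J/94 + 31/54 = 31/54 + J/94)
√(l((4*(-2))*(-4))/(-16347) - 12783) = √((31/54 + ((4*(-2))*(-4))/94)/(-16347) - 12783) = √((31/54 + (-8*(-4))/94)*(-1/16347) - 12783) = √((31/54 + (1/94)*32)*(-1/16347) - 12783) = √((31/54 + 16/47)*(-1/16347) - 12783) = √((2321/2538)*(-1/16347) - 12783) = √(-2321/41488686 - 12783) = √(-530349875459/41488686) = I*√271648388309352554/4609854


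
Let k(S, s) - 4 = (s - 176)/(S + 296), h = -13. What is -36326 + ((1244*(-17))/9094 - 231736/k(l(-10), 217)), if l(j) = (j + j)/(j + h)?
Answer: -11861987362656/128475485 ≈ -92329.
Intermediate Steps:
l(j) = 2*j/(-13 + j) (l(j) = (j + j)/(j - 13) = (2*j)/(-13 + j) = 2*j/(-13 + j))
k(S, s) = 4 + (-176 + s)/(296 + S) (k(S, s) = 4 + (s - 176)/(S + 296) = 4 + (-176 + s)/(296 + S))
-36326 + ((1244*(-17))/9094 - 231736/k(l(-10), 217)) = -36326 + ((1244*(-17))/9094 - 231736*(296 + 2*(-10)/(-13 - 10))/(1008 + 217 + 4*(2*(-10)/(-13 - 10)))) = -36326 + (-21148*1/9094 - 231736*(296 + 2*(-10)/(-23))/(1008 + 217 + 4*(2*(-10)/(-23)))) = -36326 + (-10574/4547 - 231736*(296 + 2*(-10)*(-1/23))/(1008 + 217 + 4*(2*(-10)*(-1/23)))) = -36326 + (-10574/4547 - 231736*(296 + 20/23)/(1008 + 217 + 4*(20/23))) = -36326 + (-10574/4547 - 231736*6828/(23*(1008 + 217 + 80/23))) = -36326 + (-10574/4547 - 231736/((23/6828)*(28255/23))) = -36326 + (-10574/4547 - 231736/28255/6828) = -36326 + (-10574/4547 - 231736*6828/28255) = -36326 + (-10574/4547 - 1582293408/28255) = -36326 - 7194986894546/128475485 = -11861987362656/128475485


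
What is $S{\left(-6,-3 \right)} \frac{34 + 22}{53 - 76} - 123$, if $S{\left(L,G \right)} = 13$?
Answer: $- \frac{3557}{23} \approx -154.65$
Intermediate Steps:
$S{\left(-6,-3 \right)} \frac{34 + 22}{53 - 76} - 123 = 13 \frac{34 + 22}{53 - 76} - 123 = 13 \frac{56}{-23} - 123 = 13 \cdot 56 \left(- \frac{1}{23}\right) - 123 = 13 \left(- \frac{56}{23}\right) - 123 = - \frac{728}{23} - 123 = - \frac{3557}{23}$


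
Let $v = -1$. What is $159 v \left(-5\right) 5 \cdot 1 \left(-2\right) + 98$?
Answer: $-7852$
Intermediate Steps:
$159 v \left(-5\right) 5 \cdot 1 \left(-2\right) + 98 = 159 \left(-1\right) \left(-5\right) 5 \cdot 1 \left(-2\right) + 98 = 159 \cdot 5 \cdot 5 \cdot 1 \left(-2\right) + 98 = 159 \cdot 25 \cdot 1 \left(-2\right) + 98 = 159 \cdot 25 \left(-2\right) + 98 = 159 \left(-50\right) + 98 = -7950 + 98 = -7852$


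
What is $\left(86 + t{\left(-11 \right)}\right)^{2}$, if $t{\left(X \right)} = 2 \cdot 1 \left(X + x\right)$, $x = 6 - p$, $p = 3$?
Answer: $4900$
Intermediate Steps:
$x = 3$ ($x = 6 - 3 = 3$)
$t{\left(X \right)} = 6 + 2 X$ ($t{\left(X \right)} = 2 \cdot 1 \left(X + 3\right) = 2 \left(3 + X\right) = 6 + 2 X$)
$\left(86 + t{\left(-11 \right)}\right)^{2} = \left(86 + \left(6 + 2 \left(-11\right)\right)\right)^{2} = \left(86 + \left(6 - 22\right)\right)^{2} = \left(86 - 16\right)^{2} = 70^{2} = 4900$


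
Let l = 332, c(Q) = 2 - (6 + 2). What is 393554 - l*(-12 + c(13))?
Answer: 399530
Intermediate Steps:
c(Q) = -6 (c(Q) = 2 - 1*8 = 2 - 8 = -6)
393554 - l*(-12 + c(13)) = 393554 - 332*(-12 - 6) = 393554 - 332*(-18) = 393554 - 1*(-5976) = 393554 + 5976 = 399530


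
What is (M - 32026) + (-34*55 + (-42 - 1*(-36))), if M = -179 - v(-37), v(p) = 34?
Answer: -34115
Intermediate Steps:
M = -213 (M = -179 - 1*34 = -179 - 34 = -213)
(M - 32026) + (-34*55 + (-42 - 1*(-36))) = (-213 - 32026) + (-34*55 + (-42 - 1*(-36))) = -32239 + (-1870 + (-42 + 36)) = -32239 + (-1870 - 6) = -32239 - 1876 = -34115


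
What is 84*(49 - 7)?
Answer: 3528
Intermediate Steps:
84*(49 - 7) = 84*42 = 3528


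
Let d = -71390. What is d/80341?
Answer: -71390/80341 ≈ -0.88859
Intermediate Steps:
d/80341 = -71390/80341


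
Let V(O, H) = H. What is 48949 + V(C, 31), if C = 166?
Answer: 48980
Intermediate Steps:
48949 + V(C, 31) = 48949 + 31 = 48980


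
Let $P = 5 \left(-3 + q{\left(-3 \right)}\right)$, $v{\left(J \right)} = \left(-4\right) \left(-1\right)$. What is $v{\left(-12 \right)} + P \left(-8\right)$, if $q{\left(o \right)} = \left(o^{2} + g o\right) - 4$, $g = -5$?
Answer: $-676$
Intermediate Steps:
$v{\left(J \right)} = 4$
$q{\left(o \right)} = -4 + o^{2} - 5 o$ ($q{\left(o \right)} = \left(o^{2} - 5 o\right) - 4 = -4 + o^{2} - 5 o$)
$P = 85$ ($P = 5 \left(-3 - \left(-11 - 9\right)\right) = 5 \left(-3 + \left(-4 + 9 + 15\right)\right) = 5 \left(-3 + 20\right) = 5 \cdot 17 = 85$)
$v{\left(-12 \right)} + P \left(-8\right) = 4 + 85 \left(-8\right) = 4 - 680 = -676$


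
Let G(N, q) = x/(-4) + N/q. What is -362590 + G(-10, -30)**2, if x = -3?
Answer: -52212791/144 ≈ -3.6259e+5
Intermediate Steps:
G(N, q) = 3/4 + N/q (G(N, q) = -3/(-4) + N/q = -3*(-1/4) + N/q = 3/4 + N/q)
-362590 + G(-10, -30)**2 = -362590 + (3/4 - 10/(-30))**2 = -362590 + (3/4 - 10*(-1/30))**2 = -362590 + (3/4 + 1/3)**2 = -362590 + (13/12)**2 = -362590 + 169/144 = -52212791/144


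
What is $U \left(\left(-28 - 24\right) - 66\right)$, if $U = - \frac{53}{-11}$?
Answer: $- \frac{6254}{11} \approx -568.54$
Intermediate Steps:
$U = \frac{53}{11}$ ($U = \left(-53\right) \left(- \frac{1}{11}\right) = \frac{53}{11} \approx 4.8182$)
$U \left(\left(-28 - 24\right) - 66\right) = \frac{53 \left(\left(-28 - 24\right) - 66\right)}{11} = \frac{53 \left(-52 - 66\right)}{11} = \frac{53}{11} \left(-118\right) = - \frac{6254}{11}$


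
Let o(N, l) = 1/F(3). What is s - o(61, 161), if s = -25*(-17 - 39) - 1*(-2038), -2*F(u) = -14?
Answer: 24065/7 ≈ 3437.9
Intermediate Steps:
F(u) = 7 (F(u) = -½*(-14) = 7)
o(N, l) = ⅐ (o(N, l) = 1/7 = ⅐)
s = 3438 (s = -25*(-56) + 2038 = 1400 + 2038 = 3438)
s - o(61, 161) = 3438 - 1*⅐ = 3438 - ⅐ = 24065/7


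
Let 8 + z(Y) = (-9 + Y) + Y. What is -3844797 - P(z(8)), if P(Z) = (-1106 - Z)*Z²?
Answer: -3843692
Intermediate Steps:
z(Y) = -17 + 2*Y (z(Y) = -8 + ((-9 + Y) + Y) = -8 + (-9 + 2*Y) = -17 + 2*Y)
P(Z) = Z²*(-1106 - Z)
-3844797 - P(z(8)) = -3844797 - (-17 + 2*8)²*(-1106 - (-17 + 2*8)) = -3844797 - (-17 + 16)²*(-1106 - (-17 + 16)) = -3844797 - (-1)²*(-1106 - 1*(-1)) = -3844797 - (-1106 + 1) = -3844797 - (-1105) = -3844797 - 1*(-1105) = -3844797 + 1105 = -3843692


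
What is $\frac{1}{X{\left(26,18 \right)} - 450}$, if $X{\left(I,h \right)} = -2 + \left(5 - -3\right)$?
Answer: $- \frac{1}{444} \approx -0.0022523$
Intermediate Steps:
$X{\left(I,h \right)} = 6$ ($X{\left(I,h \right)} = -2 + \left(5 + 3\right) = -2 + 8 = 6$)
$\frac{1}{X{\left(26,18 \right)} - 450} = \frac{1}{6 - 450} = \frac{1}{-444} = - \frac{1}{444}$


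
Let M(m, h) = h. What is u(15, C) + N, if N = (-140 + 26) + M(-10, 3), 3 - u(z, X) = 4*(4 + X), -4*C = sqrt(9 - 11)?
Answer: -124 + I*sqrt(2) ≈ -124.0 + 1.4142*I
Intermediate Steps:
C = -I*sqrt(2)/4 (C = -sqrt(9 - 11)/4 = -I*sqrt(2)/4 ≈ -0.35355*I)
u(z, X) = -13 - 4*X (u(z, X) = 3 - 4*(4 + X) = 3 - (16 + 4*X) = 3 + (-16 - 4*X) = -13 - 4*X)
N = -111 (N = (-140 + 26) + 3 = -114 + 3 = -111)
u(15, C) + N = (-13 - (-1)*I*sqrt(2)) - 111 = (-13 + I*sqrt(2)) - 111 = -124 + I*sqrt(2)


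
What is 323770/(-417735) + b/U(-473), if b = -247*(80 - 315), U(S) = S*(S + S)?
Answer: -24125209717/37383773526 ≈ -0.64534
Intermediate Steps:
U(S) = 2*S² (U(S) = S*(2*S) = 2*S²)
b = 58045 (b = -247*(-235) = 58045)
323770/(-417735) + b/U(-473) = 323770/(-417735) + 58045/((2*(-473)²)) = 323770*(-1/417735) + 58045/((2*223729)) = -64754/83547 + 58045/447458 = -24125209717/37383773526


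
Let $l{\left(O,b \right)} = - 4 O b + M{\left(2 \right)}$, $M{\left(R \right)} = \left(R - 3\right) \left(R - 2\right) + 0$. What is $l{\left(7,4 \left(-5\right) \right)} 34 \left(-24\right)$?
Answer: $-456960$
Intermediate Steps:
$M{\left(R \right)} = \left(-3 + R\right) \left(-2 + R\right)$ ($M{\left(R \right)} = \left(-3 + R\right) \left(-2 + R\right) + 0 = \left(-3 + R\right) \left(-2 + R\right)$)
$l{\left(O,b \right)} = - 4 O b$ ($l{\left(O,b \right)} = - 4 O b + \left(6 + 2^{2} - 10\right) = - 4 O b + \left(6 + 4 - 10\right) = - 4 O b + 0 = - 4 O b$)
$l{\left(7,4 \left(-5\right) \right)} 34 \left(-24\right) = \left(-4\right) 7 \cdot 4 \left(-5\right) 34 \left(-24\right) = \left(-4\right) 7 \left(-20\right) 34 \left(-24\right) = 560 \cdot 34 \left(-24\right) = 19040 \left(-24\right) = -456960$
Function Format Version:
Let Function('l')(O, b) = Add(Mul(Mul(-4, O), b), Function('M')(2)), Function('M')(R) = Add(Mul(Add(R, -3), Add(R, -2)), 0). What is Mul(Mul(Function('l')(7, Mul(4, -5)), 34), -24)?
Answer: -456960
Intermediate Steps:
Function('M')(R) = Mul(Add(-3, R), Add(-2, R)) (Function('M')(R) = Add(Mul(Add(-3, R), Add(-2, R)), 0) = Mul(Add(-3, R), Add(-2, R)))
Function('l')(O, b) = Mul(-4, O, b) (Function('l')(O, b) = Add(Mul(Mul(-4, O), b), Add(6, Pow(2, 2), Mul(-5, 2))) = Add(Mul(-4, O, b), Add(6, 4, -10)) = Add(Mul(-4, O, b), 0) = Mul(-4, O, b))
Mul(Mul(Function('l')(7, Mul(4, -5)), 34), -24) = Mul(Mul(Mul(-4, 7, Mul(4, -5)), 34), -24) = Mul(Mul(Mul(-4, 7, -20), 34), -24) = Mul(Mul(560, 34), -24) = Mul(19040, -24) = -456960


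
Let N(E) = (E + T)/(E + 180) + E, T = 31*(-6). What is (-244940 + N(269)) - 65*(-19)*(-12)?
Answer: -116511376/449 ≈ -2.5949e+5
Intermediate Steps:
T = -186
N(E) = E + (-186 + E)/(180 + E) (N(E) = (E - 186)/(E + 180) + E = (-186 + E)/(180 + E) + E = E + (-186 + E)/(180 + E))
(-244940 + N(269)) - 65*(-19)*(-12) = (-244940 + (-186 + 269**2 + 181*269)/(180 + 269)) - 65*(-19)*(-12) = (-244940 + (-186 + 72361 + 48689)/449) + 1235*(-12) = (-244940 + (1/449)*120864) - 14820 = (-244940 + 120864/449) - 14820 = -109857196/449 - 14820 = -116511376/449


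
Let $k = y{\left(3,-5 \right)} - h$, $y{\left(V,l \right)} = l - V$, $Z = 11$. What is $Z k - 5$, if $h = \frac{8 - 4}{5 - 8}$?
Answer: $- \frac{235}{3} \approx -78.333$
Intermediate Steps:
$h = - \frac{4}{3}$ ($h = \frac{4}{-3} = 4 \left(- \frac{1}{3}\right) = - \frac{4}{3} \approx -1.3333$)
$k = - \frac{20}{3}$ ($k = \left(-5 - 3\right) - - \frac{4}{3} = \left(-5 - 3\right) + \frac{4}{3} = -8 + \frac{4}{3} = - \frac{20}{3} \approx -6.6667$)
$Z k - 5 = 11 \left(- \frac{20}{3}\right) - 5 = - \frac{220}{3} - 5 = - \frac{235}{3}$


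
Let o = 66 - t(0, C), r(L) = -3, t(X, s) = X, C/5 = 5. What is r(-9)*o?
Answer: -198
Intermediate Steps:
C = 25 (C = 5*5 = 25)
o = 66 (o = 66 - 1*0 = 66 + 0 = 66)
r(-9)*o = -3*66 = -198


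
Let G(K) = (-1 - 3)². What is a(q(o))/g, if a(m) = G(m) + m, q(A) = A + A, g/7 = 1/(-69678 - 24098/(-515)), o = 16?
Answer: -1721283456/3605 ≈ -4.7747e+5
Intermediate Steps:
g = -3605/35860072 (g = 7/(-69678 - 24098/(-515)) = 7/(-69678 - 24098*(-1/515)) = 7/(-69678 + 24098/515) = 7/(-35860072/515) = 7*(-515/35860072) = -3605/35860072 ≈ -0.00010053)
q(A) = 2*A
G(K) = 16 (G(K) = (-4)² = 16)
a(m) = 16 + m
a(q(o))/g = (16 + 2*16)/(-3605/35860072) = (16 + 32)*(-35860072/3605) = 48*(-35860072/3605) = -1721283456/3605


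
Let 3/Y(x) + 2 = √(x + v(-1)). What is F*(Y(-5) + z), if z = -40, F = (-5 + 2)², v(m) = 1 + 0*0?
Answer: -1467/4 - 27*I/4 ≈ -366.75 - 6.75*I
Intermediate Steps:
v(m) = 1 (v(m) = 1 + 0 = 1)
F = 9 (F = (-3)² = 9)
Y(x) = 3/(-2 + √(1 + x)) (Y(x) = 3/(-2 + √(x + 1)) = 3/(-2 + √(1 + x)))
F*(Y(-5) + z) = 9*(3/(-2 + √(1 - 5)) - 40) = 9*(3/(-2 + √(-4)) - 40) = 9*(3/(-2 + 2*I) - 40) = 9*(3*((-2 - 2*I)/8) - 40) = 9*(3*(-2 - 2*I)/8 - 40) = 9*(-40 + 3*(-2 - 2*I)/8) = -360 + 27*(-2 - 2*I)/8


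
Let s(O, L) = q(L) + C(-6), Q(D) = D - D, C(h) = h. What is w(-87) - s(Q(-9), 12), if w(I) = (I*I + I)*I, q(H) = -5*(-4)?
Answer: -650948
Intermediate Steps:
q(H) = 20
Q(D) = 0
s(O, L) = 14 (s(O, L) = 20 - 6 = 14)
w(I) = I*(I + I**2) (w(I) = (I**2 + I)*I = (I + I**2)*I = I*(I + I**2))
w(-87) - s(Q(-9), 12) = (-87)**2*(1 - 87) - 1*14 = 7569*(-86) - 14 = -650934 - 14 = -650948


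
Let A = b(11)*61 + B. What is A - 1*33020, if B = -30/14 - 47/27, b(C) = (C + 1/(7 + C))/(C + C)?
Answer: -274371697/8316 ≈ -32993.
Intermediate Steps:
b(C) = (C + 1/(7 + C))/(2*C) (b(C) = (C + 1/(7 + C))/((2*C)) = (C + 1/(7 + C))*(1/(2*C)) = (C + 1/(7 + C))/(2*C))
B = -734/189 (B = -30*1/14 - 47*1/27 = -15/7 - 47/27 = -734/189 ≈ -3.8836)
A = 222623/8316 (A = ((½)*(1 + 11² + 7*11)/(11*(7 + 11)))*61 - 734/189 = ((½)*(1/11)*(1 + 121 + 77)/18)*61 - 734/189 = ((½)*(1/11)*(1/18)*199)*61 - 734/189 = (199/396)*61 - 734/189 = 12139/396 - 734/189 = 222623/8316 ≈ 26.770)
A - 1*33020 = 222623/8316 - 1*33020 = 222623/8316 - 33020 = -274371697/8316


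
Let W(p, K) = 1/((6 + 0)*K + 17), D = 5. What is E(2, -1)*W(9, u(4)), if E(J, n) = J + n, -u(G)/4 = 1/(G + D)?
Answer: 3/43 ≈ 0.069767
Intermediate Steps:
u(G) = -4/(5 + G) (u(G) = -4/(G + 5) = -4/(5 + G))
W(p, K) = 1/(17 + 6*K) (W(p, K) = 1/(6*K + 17) = 1/(17 + 6*K))
E(2, -1)*W(9, u(4)) = (2 - 1)/(17 + 6*(-4/(5 + 4))) = 1/(17 + 6*(-4/9)) = 1/(17 - 8/3) = 1/(43/3) = 1*(3/43) = 3/43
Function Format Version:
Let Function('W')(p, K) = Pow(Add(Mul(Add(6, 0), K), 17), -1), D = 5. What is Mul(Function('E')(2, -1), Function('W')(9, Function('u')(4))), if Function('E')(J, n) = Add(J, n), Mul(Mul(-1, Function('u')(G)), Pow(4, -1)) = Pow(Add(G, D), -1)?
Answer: Rational(3, 43) ≈ 0.069767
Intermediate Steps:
Function('u')(G) = Mul(-4, Pow(Add(5, G), -1)) (Function('u')(G) = Mul(-4, Pow(Add(G, 5), -1)) = Mul(-4, Pow(Add(5, G), -1)))
Function('W')(p, K) = Pow(Add(17, Mul(6, K)), -1) (Function('W')(p, K) = Pow(Add(Mul(6, K), 17), -1) = Pow(Add(17, Mul(6, K)), -1))
Mul(Function('E')(2, -1), Function('W')(9, Function('u')(4))) = Mul(Add(2, -1), Pow(Add(17, Mul(6, Mul(-4, Pow(Add(5, 4), -1)))), -1)) = Mul(1, Pow(Add(17, Mul(6, Mul(-4, Pow(9, -1)))), -1)) = Mul(1, Pow(Add(17, Mul(6, Mul(-4, Rational(1, 9)))), -1)) = Mul(1, Pow(Add(17, Mul(6, Rational(-4, 9))), -1)) = Mul(1, Pow(Add(17, Rational(-8, 3)), -1)) = Mul(1, Pow(Rational(43, 3), -1)) = Mul(1, Rational(3, 43)) = Rational(3, 43)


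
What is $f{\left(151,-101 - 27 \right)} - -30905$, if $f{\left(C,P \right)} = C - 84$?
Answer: $30972$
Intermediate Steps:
$f{\left(C,P \right)} = -84 + C$
$f{\left(151,-101 - 27 \right)} - -30905 = \left(-84 + 151\right) - -30905 = 67 + 30905 = 30972$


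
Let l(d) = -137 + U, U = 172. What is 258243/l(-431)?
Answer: 258243/35 ≈ 7378.4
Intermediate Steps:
l(d) = 35 (l(d) = -137 + 172 = 35)
258243/l(-431) = 258243/35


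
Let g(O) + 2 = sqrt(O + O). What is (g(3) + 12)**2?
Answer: (10 + sqrt(6))**2 ≈ 154.99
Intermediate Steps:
g(O) = -2 + sqrt(2)*sqrt(O) (g(O) = -2 + sqrt(O + O) = -2 + sqrt(2*O) = -2 + sqrt(2)*sqrt(O))
(g(3) + 12)**2 = ((-2 + sqrt(2)*sqrt(3)) + 12)**2 = ((-2 + sqrt(6)) + 12)**2 = (10 + sqrt(6))**2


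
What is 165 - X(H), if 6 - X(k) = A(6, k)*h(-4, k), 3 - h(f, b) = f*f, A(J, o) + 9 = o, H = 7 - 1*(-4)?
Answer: 133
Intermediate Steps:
H = 11 (H = 7 + 4 = 11)
A(J, o) = -9 + o
h(f, b) = 3 - f**2 (h(f, b) = 3 - f*f = 3 - f**2)
X(k) = -111 + 13*k (X(k) = 6 - (-9 + k)*(3 - 1*(-4)**2) = 6 - (-9 + k)*(3 - 1*16) = 6 - (-9 + k)*(3 - 16) = 6 - (-9 + k)*(-13) = 6 - (117 - 13*k) = 6 + (-117 + 13*k) = -111 + 13*k)
165 - X(H) = 165 - (-111 + 13*11) = 165 - (-111 + 143) = 165 - 1*32 = 165 - 32 = 133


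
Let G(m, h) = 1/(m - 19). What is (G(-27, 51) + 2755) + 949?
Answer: 170383/46 ≈ 3704.0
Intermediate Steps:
G(m, h) = 1/(-19 + m)
(G(-27, 51) + 2755) + 949 = (1/(-19 - 27) + 2755) + 949 = (1/(-46) + 2755) + 949 = (-1/46 + 2755) + 949 = 126729/46 + 949 = 170383/46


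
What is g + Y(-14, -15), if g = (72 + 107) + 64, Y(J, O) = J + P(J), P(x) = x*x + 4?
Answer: 429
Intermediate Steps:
P(x) = 4 + x² (P(x) = x² + 4 = 4 + x²)
Y(J, O) = 4 + J + J² (Y(J, O) = J + (4 + J²) = 4 + J + J²)
g = 243 (g = 179 + 64 = 243)
g + Y(-14, -15) = 243 + (4 - 14 + (-14)²) = 243 + (4 - 14 + 196) = 243 + 186 = 429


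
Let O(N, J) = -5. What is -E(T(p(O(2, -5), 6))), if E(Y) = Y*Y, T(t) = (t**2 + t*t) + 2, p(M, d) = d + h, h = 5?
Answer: -59536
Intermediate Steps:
p(M, d) = 5 + d (p(M, d) = d + 5 = 5 + d)
T(t) = 2 + 2*t**2 (T(t) = (t**2 + t**2) + 2 = 2*t**2 + 2 = 2 + 2*t**2)
E(Y) = Y**2
-E(T(p(O(2, -5), 6))) = -(2 + 2*(5 + 6)**2)**2 = -(2 + 2*11**2)**2 = -(2 + 2*121)**2 = -(2 + 242)**2 = -1*244**2 = -1*59536 = -59536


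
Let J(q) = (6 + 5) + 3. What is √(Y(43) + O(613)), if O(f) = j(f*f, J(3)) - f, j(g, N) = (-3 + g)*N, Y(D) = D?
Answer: √5260154 ≈ 2293.5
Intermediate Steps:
J(q) = 14 (J(q) = 11 + 3 = 14)
j(g, N) = N*(-3 + g)
O(f) = -42 - f + 14*f² (O(f) = 14*(-3 + f*f) - f = 14*(-3 + f²) - f = (-42 + 14*f²) - f = -42 - f + 14*f²)
√(Y(43) + O(613)) = √(43 + (-42 - 1*613 + 14*613²)) = √(43 + (-42 - 613 + 14*375769)) = √(43 + (-42 - 613 + 5260766)) = √(43 + 5260111) = √5260154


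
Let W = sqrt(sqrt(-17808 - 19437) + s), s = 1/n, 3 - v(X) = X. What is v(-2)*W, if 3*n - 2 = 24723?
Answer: sqrt(2967 + 24453025*I*sqrt(37245))/989 ≈ 49.116 + 49.116*I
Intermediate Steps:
n = 24725/3 (n = 2/3 + (1/3)*24723 = 2/3 + 8241 = 24725/3 ≈ 8241.7)
v(X) = 3 - X
s = 3/24725 (s = 1/(24725/3) = 3/24725 ≈ 0.00012133)
W = sqrt(3/24725 + I*sqrt(37245)) (W = sqrt(sqrt(-17808 - 19437) + 3/24725) = sqrt(sqrt(-37245) + 3/24725) = sqrt(I*sqrt(37245) + 3/24725) = sqrt(3/24725 + I*sqrt(37245)) ≈ 9.8232 + 9.8232*I)
v(-2)*W = (3 - 1*(-2))*(sqrt(2967 + 24453025*I*sqrt(37245))/4945) = (3 + 2)*(sqrt(2967 + 24453025*I*sqrt(37245))/4945) = 5*(sqrt(2967 + 24453025*I*sqrt(37245))/4945) = sqrt(2967 + 24453025*I*sqrt(37245))/989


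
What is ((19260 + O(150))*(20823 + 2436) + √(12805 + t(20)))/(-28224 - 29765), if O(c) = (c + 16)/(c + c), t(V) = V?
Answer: -22399060499/2899450 - 15*√57/57989 ≈ -7725.3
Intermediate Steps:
O(c) = (16 + c)/(2*c) (O(c) = (16 + c)/((2*c)) = (16 + c)*(1/(2*c)) = (16 + c)/(2*c))
((19260 + O(150))*(20823 + 2436) + √(12805 + t(20)))/(-28224 - 29765) = ((19260 + (½)*(16 + 150)/150)*(20823 + 2436) + √(12805 + 20))/(-28224 - 29765) = ((19260 + (½)*(1/150)*166)*23259 + √12825)/(-57989) = ((19260 + 83/150)*23259 + 15*√57)*(-1/57989) = ((2889083/150)*23259 + 15*√57)*(-1/57989) = (22399060499/50 + 15*√57)*(-1/57989) = -22399060499/2899450 - 15*√57/57989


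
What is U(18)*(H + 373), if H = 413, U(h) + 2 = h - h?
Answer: -1572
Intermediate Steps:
U(h) = -2 (U(h) = -2 + (h - h) = -2 + 0 = -2)
U(18)*(H + 373) = -2*(413 + 373) = -2*786 = -1572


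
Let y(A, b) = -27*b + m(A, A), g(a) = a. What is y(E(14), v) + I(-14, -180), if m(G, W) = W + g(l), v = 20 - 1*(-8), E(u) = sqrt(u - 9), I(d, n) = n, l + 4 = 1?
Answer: -939 + sqrt(5) ≈ -936.76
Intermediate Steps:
l = -3 (l = -4 + 1 = -3)
E(u) = sqrt(-9 + u)
v = 28 (v = 20 + 8 = 28)
m(G, W) = -3 + W (m(G, W) = W - 3 = -3 + W)
y(A, b) = -3 + A - 27*b (y(A, b) = -27*b + (-3 + A) = -3 + A - 27*b)
y(E(14), v) + I(-14, -180) = (-3 + sqrt(-9 + 14) - 27*28) - 180 = (-3 + sqrt(5) - 756) - 180 = (-759 + sqrt(5)) - 180 = -939 + sqrt(5)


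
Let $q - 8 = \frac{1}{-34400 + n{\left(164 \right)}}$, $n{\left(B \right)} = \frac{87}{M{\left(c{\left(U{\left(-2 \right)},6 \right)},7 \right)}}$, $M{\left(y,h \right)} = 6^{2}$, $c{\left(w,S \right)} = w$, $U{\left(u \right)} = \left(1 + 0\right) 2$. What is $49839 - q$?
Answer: $\frac{20568791713}{412771} \approx 49831.0$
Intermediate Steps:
$U{\left(u \right)} = 2$ ($U{\left(u \right)} = 1 \cdot 2 = 2$)
$M{\left(y,h \right)} = 36$
$n{\left(B \right)} = \frac{29}{12}$ ($n{\left(B \right)} = \frac{87}{36} = 87 \cdot \frac{1}{36} = \frac{29}{12}$)
$q = \frac{3302156}{412771}$ ($q = 8 + \frac{1}{-34400 + \frac{29}{12}} = 8 + \frac{1}{- \frac{412771}{12}} = 8 - \frac{12}{412771} = \frac{3302156}{412771} \approx 8.0$)
$49839 - q = 49839 - \frac{3302156}{412771} = \frac{20568791713}{412771}$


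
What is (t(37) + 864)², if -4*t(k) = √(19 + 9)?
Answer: (1728 - √7)²/4 ≈ 7.4421e+5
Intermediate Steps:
t(k) = -√7/2 (t(k) = -√(19 + 9)/4 = -√7/2)
(t(37) + 864)² = (-√7/2 + 864)² = (864 - √7/2)²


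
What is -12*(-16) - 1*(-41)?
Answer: 233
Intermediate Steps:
-12*(-16) - 1*(-41) = 192 + 41 = 233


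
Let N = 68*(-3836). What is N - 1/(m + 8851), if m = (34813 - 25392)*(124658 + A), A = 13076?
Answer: -338476590433521/1297600865 ≈ -2.6085e+5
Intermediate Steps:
m = 1297592014 (m = (34813 - 25392)*(124658 + 13076) = 9421*137734 = 1297592014)
N = -260848
N - 1/(m + 8851) = -260848 - 1/(1297592014 + 8851) = -260848 - 1/1297600865 = -338476590433521/1297600865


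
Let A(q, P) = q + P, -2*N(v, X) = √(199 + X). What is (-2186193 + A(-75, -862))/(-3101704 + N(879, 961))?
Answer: 3391914934760/4810283851663 - 1093565*√290/4810283851663 ≈ 0.70513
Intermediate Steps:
N(v, X) = -√(199 + X)/2
A(q, P) = P + q
(-2186193 + A(-75, -862))/(-3101704 + N(879, 961)) = (-2186193 + (-862 - 75))/(-3101704 - √(199 + 961)/2) = (-2186193 - 937)/(-3101704 - √290) = -2187130/(-3101704 - √290)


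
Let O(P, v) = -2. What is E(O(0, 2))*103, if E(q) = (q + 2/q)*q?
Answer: 618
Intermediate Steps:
E(q) = q*(q + 2/q)
E(O(0, 2))*103 = (2 + (-2)²)*103 = (2 + 4)*103 = 6*103 = 618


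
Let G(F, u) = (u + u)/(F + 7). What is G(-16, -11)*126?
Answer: 308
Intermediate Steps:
G(F, u) = 2*u/(7 + F) (G(F, u) = (2*u)/(7 + F) = 2*u/(7 + F))
G(-16, -11)*126 = (2*(-11)/(7 - 16))*126 = (2*(-11)/(-9))*126 = (2*(-11)*(-⅑))*126 = (22/9)*126 = 308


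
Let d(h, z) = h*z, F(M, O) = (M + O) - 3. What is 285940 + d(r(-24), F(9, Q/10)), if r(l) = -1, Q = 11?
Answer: 2859329/10 ≈ 2.8593e+5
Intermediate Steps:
F(M, O) = -3 + M + O
285940 + d(r(-24), F(9, Q/10)) = 285940 - (-3 + 9 + 11/10) = 285940 - 1*71/10 = 285940 - 71/10 = 2859329/10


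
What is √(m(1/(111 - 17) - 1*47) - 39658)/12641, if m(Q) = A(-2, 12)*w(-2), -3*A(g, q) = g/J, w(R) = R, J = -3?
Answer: I*√356918/37923 ≈ 0.015754*I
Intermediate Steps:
A(g, q) = g/9 (A(g, q) = -g/(3*(-3)) = -g*(-1)/(3*3) = -(-1)*g/9 = g/9)
m(Q) = 4/9 (m(Q) = ((⅑)*(-2))*(-2) = -2/9*(-2) = 4/9)
√(m(1/(111 - 17) - 1*47) - 39658)/12641 = √(4/9 - 39658)/12641 = √(-356918/9)*(1/12641) = (I*√356918/3)*(1/12641) = I*√356918/37923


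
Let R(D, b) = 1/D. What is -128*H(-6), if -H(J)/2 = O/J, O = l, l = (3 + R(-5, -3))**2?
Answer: -25088/75 ≈ -334.51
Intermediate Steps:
l = 196/25 (l = (3 + 1/(-5))**2 = (3 - 1/5)**2 = (14/5)**2 = 196/25 ≈ 7.8400)
O = 196/25 ≈ 7.8400
H(J) = -392/(25*J)
-128*H(-6) = -(-50176)/(25*(-6)) = -(-50176)*(-1)/(25*6) = -128*196/75 = -25088/75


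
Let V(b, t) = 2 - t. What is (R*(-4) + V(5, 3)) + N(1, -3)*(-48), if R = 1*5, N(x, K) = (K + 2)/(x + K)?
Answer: -45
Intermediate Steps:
N(x, K) = (2 + K)/(K + x)
R = 5
(R*(-4) + V(5, 3)) + N(1, -3)*(-48) = (5*(-4) + (2 - 1*3)) + ((2 - 3)/(-3 + 1))*(-48) = (-20 + (2 - 3)) + (-1/(-2))*(-48) = (-20 - 1) - 1/2*(-1)*(-48) = -21 + (1/2)*(-48) = -21 - 24 = -45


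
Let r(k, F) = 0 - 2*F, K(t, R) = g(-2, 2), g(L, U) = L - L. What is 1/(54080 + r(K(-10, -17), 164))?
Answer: 1/53752 ≈ 1.8604e-5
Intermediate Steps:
g(L, U) = 0
K(t, R) = 0
r(k, F) = -2*F
1/(54080 + r(K(-10, -17), 164)) = 1/(54080 - 2*164) = 1/(54080 - 328) = 1/53752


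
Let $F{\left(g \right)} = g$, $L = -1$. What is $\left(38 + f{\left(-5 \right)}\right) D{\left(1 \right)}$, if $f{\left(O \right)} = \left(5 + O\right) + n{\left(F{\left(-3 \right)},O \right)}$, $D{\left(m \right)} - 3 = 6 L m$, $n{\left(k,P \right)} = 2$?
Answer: $-120$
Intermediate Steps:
$D{\left(m \right)} = 3 - 6 m$ ($D{\left(m \right)} = 3 + 6 \left(-1\right) m = 3 - 6 m$)
$f{\left(O \right)} = 7 + O$ ($f{\left(O \right)} = \left(5 + O\right) + 2 = 7 + O$)
$\left(38 + f{\left(-5 \right)}\right) D{\left(1 \right)} = \left(38 + \left(7 - 5\right)\right) \left(3 - 6\right) = \left(38 + 2\right) \left(3 - 6\right) = 40 \left(-3\right) = -120$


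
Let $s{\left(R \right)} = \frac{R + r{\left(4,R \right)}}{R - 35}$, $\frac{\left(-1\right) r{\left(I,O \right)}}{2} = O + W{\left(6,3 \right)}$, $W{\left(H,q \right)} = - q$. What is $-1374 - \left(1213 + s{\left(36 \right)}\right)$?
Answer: $-2557$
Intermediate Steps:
$r{\left(I,O \right)} = 6 - 2 O$ ($r{\left(I,O \right)} = - 2 \left(O - 3\right) = - 2 \left(-3 + O\right) = 6 - 2 O$)
$s{\left(R \right)} = \frac{6 - R}{-35 + R}$ ($s{\left(R \right)} = \frac{R - \left(-6 + 2 R\right)}{R - 35} = \frac{6 - R}{-35 + R}$)
$-1374 - \left(1213 + s{\left(36 \right)}\right) = -1374 - \left(1213 + \frac{6 - 36}{-35 + 36}\right) = -1374 - \left(1213 + \frac{6 - 36}{1}\right) = -1374 - \left(1213 + 1 \left(-30\right)\right) = -1374 - \left(1213 - 30\right) = -1374 - 1183 = -2557$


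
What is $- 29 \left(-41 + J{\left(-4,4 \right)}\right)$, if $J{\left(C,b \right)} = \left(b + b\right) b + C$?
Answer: $377$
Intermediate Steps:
$J{\left(C,b \right)} = C + 2 b^{2}$ ($J{\left(C,b \right)} = 2 b b + C = 2 b^{2} + C = C + 2 b^{2}$)
$- 29 \left(-41 + J{\left(-4,4 \right)}\right) = - 29 \left(-41 - \left(4 - 2 \cdot 4^{2}\right)\right) = - 29 \left(-41 + \left(-4 + 2 \cdot 16\right)\right) = - 29 \left(-41 + \left(-4 + 32\right)\right) = - 29 \left(-41 + 28\right) = \left(-29\right) \left(-13\right) = 377$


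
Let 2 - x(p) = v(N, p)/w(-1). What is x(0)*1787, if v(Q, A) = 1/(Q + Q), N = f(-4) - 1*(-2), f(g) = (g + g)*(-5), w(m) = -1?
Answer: 302003/84 ≈ 3595.3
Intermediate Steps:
f(g) = -10*g (f(g) = (2*g)*(-5) = -10*g)
N = 42 (N = -10*(-4) - 1*(-2) = 40 + 2 = 42)
v(Q, A) = 1/(2*Q)
x(p) = 169/84 (x(p) = 2 - (1/2)/42/(-1) = 2 - (1/2)*(1/42)*(-1) = 2 - (-1)/84 = 2 - 1*(-1/84) = 2 + 1/84 = 169/84)
x(0)*1787 = (169/84)*1787 = 302003/84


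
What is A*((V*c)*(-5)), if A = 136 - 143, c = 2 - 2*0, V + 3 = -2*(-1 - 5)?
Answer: 630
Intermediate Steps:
V = 9 (V = -3 - 2*(-1 - 5) = -3 - 2*(-6) = -3 + 12 = 9)
c = 2 (c = 2 + 0 = 2)
A = -7
A*((V*c)*(-5)) = -7*9*2*(-5) = -126*(-5) = -7*(-90) = 630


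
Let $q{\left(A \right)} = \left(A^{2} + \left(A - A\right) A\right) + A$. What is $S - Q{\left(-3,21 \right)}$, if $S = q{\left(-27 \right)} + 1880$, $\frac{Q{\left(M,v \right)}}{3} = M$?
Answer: $2591$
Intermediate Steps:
$Q{\left(M,v \right)} = 3 M$
$q{\left(A \right)} = A + A^{2}$ ($q{\left(A \right)} = \left(A^{2} + 0 A\right) + A = \left(A^{2} + 0\right) + A = A^{2} + A = A + A^{2}$)
$S = 2582$ ($S = - 27 \left(1 - 27\right) + 1880 = \left(-27\right) \left(-26\right) + 1880 = 702 + 1880 = 2582$)
$S - Q{\left(-3,21 \right)} = 2582 - 3 \left(-3\right) = 2582 - -9 = 2582 + 9 = 2591$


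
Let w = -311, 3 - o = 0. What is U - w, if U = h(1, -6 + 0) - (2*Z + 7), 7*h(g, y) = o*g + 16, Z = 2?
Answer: 2119/7 ≈ 302.71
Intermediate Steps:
o = 3 (o = 3 - 1*0 = 3 + 0 = 3)
h(g, y) = 16/7 + 3*g/7 (h(g, y) = (3*g + 16)/7 = (16 + 3*g)/7 = 16/7 + 3*g/7)
U = -58/7 (U = (16/7 + (3/7)*1) - (2*2 + 7) = (16/7 + 3/7) - (4 + 7) = 19/7 - 1*11 = 19/7 - 11 = -58/7 ≈ -8.2857)
U - w = -58/7 - 1*(-311) = -58/7 + 311 = 2119/7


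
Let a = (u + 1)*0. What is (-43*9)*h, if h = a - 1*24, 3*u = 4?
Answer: 9288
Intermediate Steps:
u = 4/3 (u = (⅓)*4 = 4/3 ≈ 1.3333)
a = 0 (a = (4/3 + 1)*0 = (7/3)*0 = 0)
h = -24 (h = 0 - 1*24 = 0 - 24 = -24)
(-43*9)*h = -43*9*(-24) = -387*(-24) = 9288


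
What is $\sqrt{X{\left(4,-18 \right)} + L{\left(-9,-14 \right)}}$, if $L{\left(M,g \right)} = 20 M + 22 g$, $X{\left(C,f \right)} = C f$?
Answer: $4 i \sqrt{35} \approx 23.664 i$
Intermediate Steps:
$\sqrt{X{\left(4,-18 \right)} + L{\left(-9,-14 \right)}} = \sqrt{4 \left(-18\right) + \left(20 \left(-9\right) + 22 \left(-14\right)\right)} = \sqrt{-72 - 488} = \sqrt{-560} = 4 i \sqrt{35}$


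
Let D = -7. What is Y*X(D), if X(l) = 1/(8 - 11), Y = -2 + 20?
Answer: -6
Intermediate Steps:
Y = 18
X(l) = -⅓ (X(l) = 1/(-3) = -⅓)
Y*X(D) = 18*(-⅓) = -6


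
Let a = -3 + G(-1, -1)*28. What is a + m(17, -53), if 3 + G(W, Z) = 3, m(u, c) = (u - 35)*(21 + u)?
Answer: -687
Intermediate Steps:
m(u, c) = (-35 + u)*(21 + u)
G(W, Z) = 0 (G(W, Z) = -3 + 3 = 0)
a = -3 (a = -3 + 0*28 = -3 + 0 = -3)
a + m(17, -53) = -3 + (-735 + 17**2 - 14*17) = -3 + (-735 + 289 - 238) = -3 - 684 = -687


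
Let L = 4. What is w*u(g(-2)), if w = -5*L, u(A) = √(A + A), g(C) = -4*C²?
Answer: -80*I*√2 ≈ -113.14*I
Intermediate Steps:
u(A) = √2*√A (u(A) = √(2*A) = √2*√A)
w = -20 (w = -5*4 = -20)
w*u(g(-2)) = -20*√2*√(-4*(-2)²) = -20*√2*√(-4*4) = -20*√2*√(-16) = -20*√2*4*I = -80*I*√2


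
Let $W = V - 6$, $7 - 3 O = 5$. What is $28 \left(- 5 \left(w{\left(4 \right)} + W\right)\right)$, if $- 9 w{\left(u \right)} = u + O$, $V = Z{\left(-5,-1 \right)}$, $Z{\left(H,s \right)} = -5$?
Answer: $\frac{43540}{27} \approx 1612.6$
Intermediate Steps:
$O = \frac{2}{3}$ ($O = \frac{7}{3} - \frac{5}{3} = \frac{2}{3} \approx 0.66667$)
$V = -5$
$W = -11$ ($W = -5 - 6 = -11$)
$w{\left(u \right)} = - \frac{2}{27} - \frac{u}{9}$ ($w{\left(u \right)} = - \frac{u + \frac{2}{3}}{9} = - \frac{\frac{2}{3} + u}{9} = - \frac{2}{27} - \frac{u}{9}$)
$28 \left(- 5 \left(w{\left(4 \right)} + W\right)\right) = 28 \left(- 5 \left(\left(- \frac{2}{27} - \frac{4}{9}\right) - 11\right)\right) = 28 \left(- 5 \left(- \frac{14}{27} - 11\right)\right) = 28 \left(\left(-5\right) \left(- \frac{311}{27}\right)\right) = 28 \cdot \frac{1555}{27} = \frac{43540}{27}$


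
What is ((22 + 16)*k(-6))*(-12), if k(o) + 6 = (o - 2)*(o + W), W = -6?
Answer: -41040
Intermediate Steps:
k(o) = -6 + (-6 + o)*(-2 + o) (k(o) = -6 + (o - 2)*(o - 6) = -6 + (-2 + o)*(-6 + o) = -6 + (-6 + o)*(-2 + o))
((22 + 16)*k(-6))*(-12) = ((22 + 16)*(6 + (-6)² - 8*(-6)))*(-12) = (38*(6 + 36 + 48))*(-12) = (38*90)*(-12) = 3420*(-12) = -41040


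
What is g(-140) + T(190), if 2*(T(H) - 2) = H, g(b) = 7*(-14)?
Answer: -1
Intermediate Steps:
g(b) = -98
T(H) = 2 + H/2
g(-140) + T(190) = -98 + (2 + (½)*190) = -98 + (2 + 95) = -98 + 97 = -1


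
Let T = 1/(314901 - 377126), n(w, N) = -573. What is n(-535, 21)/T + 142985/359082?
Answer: 12803041921835/359082 ≈ 3.5655e+7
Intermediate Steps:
T = -1/62225 (T = 1/(-62225) = -1/62225 ≈ -1.6071e-5)
n(-535, 21)/T + 142985/359082 = -573/(-1/62225) + 142985/359082 = -573*(-62225) + 142985*(1/359082) = 35654925 + 142985/359082 = 12803041921835/359082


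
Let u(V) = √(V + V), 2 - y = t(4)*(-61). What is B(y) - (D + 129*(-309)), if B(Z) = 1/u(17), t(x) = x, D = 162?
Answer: 39699 + √34/34 ≈ 39699.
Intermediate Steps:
y = 246 (y = 2 - 4*(-61) = 2 - 1*(-244) = 2 + 244 = 246)
u(V) = √2*√V (u(V) = √(2*V) = √2*√V)
B(Z) = √34/34 (B(Z) = 1/(√2*√17) = 1/(√34) = √34/34)
B(y) - (D + 129*(-309)) = √34/34 - (162 + 129*(-309)) = √34/34 - (162 - 39861) = √34/34 - 1*(-39699) = √34/34 + 39699 = 39699 + √34/34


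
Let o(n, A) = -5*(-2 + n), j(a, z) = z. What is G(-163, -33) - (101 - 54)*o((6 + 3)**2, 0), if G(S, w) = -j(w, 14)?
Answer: 18551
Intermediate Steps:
o(n, A) = 10 - 5*n
G(S, w) = -14 (G(S, w) = -1*14 = -14)
G(-163, -33) - (101 - 54)*o((6 + 3)**2, 0) = -14 - (101 - 54)*(10 - 5*(6 + 3)**2) = -14 - 47*(10 - 5*9**2) = -14 - 47*(10 - 5*81) = -14 - 47*(10 - 405) = -14 - 47*(-395) = -14 - 1*(-18565) = -14 + 18565 = 18551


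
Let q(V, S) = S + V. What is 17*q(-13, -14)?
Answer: -459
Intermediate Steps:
17*q(-13, -14) = 17*(-14 - 13) = 17*(-27) = -459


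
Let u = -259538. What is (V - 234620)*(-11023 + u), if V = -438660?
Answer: 182163310080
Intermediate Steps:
(V - 234620)*(-11023 + u) = (-438660 - 234620)*(-11023 - 259538) = -673280*(-270561) = 182163310080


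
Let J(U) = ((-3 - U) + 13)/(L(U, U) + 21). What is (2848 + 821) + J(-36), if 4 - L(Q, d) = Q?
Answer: 223855/61 ≈ 3669.8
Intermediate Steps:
L(Q, d) = 4 - Q
J(U) = (10 - U)/(25 - U) (J(U) = ((-3 - U) + 13)/((4 - U) + 21) = (10 - U)/(25 - U))
(2848 + 821) + J(-36) = (2848 + 821) + (-10 - 36)/(-25 - 36) = 3669 - 46/(-61) = 3669 - 1/61*(-46) = 3669 + 46/61 = 223855/61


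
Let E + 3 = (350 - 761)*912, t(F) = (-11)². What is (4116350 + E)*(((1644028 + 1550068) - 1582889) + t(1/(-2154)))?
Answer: 6028807881920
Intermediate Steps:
t(F) = 121
E = -374835 (E = -3 + (350 - 761)*912 = -3 - 411*912 = -3 - 374832 = -374835)
(4116350 + E)*(((1644028 + 1550068) - 1582889) + t(1/(-2154))) = (4116350 - 374835)*(((1644028 + 1550068) - 1582889) + 121) = 3741515*((3194096 - 1582889) + 121) = 3741515*(1611207 + 121) = 3741515*1611328 = 6028807881920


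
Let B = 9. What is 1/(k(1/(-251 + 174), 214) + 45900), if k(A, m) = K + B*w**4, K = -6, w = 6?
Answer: 1/57558 ≈ 1.7374e-5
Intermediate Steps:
k(A, m) = 11658 (k(A, m) = -6 + 9*6**4 = -6 + 9*1296 = -6 + 11664 = 11658)
1/(k(1/(-251 + 174), 214) + 45900) = 1/(11658 + 45900) = 1/57558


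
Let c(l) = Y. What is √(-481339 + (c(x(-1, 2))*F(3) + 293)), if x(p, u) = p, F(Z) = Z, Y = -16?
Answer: I*√481094 ≈ 693.61*I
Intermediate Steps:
c(l) = -16
√(-481339 + (c(x(-1, 2))*F(3) + 293)) = √(-481339 + (-16*3 + 293)) = √(-481339 + (-48 + 293)) = √(-481339 + 245) = √(-481094) = I*√481094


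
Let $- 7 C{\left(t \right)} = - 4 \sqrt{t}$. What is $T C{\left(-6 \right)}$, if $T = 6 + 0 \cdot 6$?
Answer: $\frac{24 i \sqrt{6}}{7} \approx 8.3983 i$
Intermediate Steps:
$C{\left(t \right)} = \frac{4 \sqrt{t}}{7}$ ($C{\left(t \right)} = - \frac{\left(-4\right) \sqrt{t}}{7} = \frac{4 \sqrt{t}}{7}$)
$T = 6$ ($T = 6 + 0 = 6$)
$T C{\left(-6 \right)} = 6 \frac{4 \sqrt{-6}}{7} = 6 \frac{4 i \sqrt{6}}{7} = \frac{24 i \sqrt{6}}{7}$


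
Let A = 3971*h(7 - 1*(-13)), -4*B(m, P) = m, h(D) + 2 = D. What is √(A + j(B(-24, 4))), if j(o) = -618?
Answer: 2*√17715 ≈ 266.20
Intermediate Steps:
h(D) = -2 + D
B(m, P) = -m/4
A = 71478 (A = 3971*(-2 + (7 - 1*(-13))) = 3971*(-2 + (7 + 13)) = 3971*(-2 + 20) = 3971*18 = 71478)
√(A + j(B(-24, 4))) = √(71478 - 618) = √70860 = 2*√17715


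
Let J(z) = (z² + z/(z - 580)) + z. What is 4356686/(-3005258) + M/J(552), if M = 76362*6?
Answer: 704583141/13720505399 ≈ 0.051353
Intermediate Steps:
J(z) = z + z² + z/(-580 + z) (J(z) = (z² + z/(-580 + z)) + z = z + z² + z/(-580 + z))
M = 458172
4356686/(-3005258) + M/J(552) = 4356686/(-3005258) + 458172/((552*(-579 + 552² - 579*552)/(-580 + 552))) = 4356686*(-1/3005258) + 458172/((552*(-579 + 304704 - 319608)/(-28))) = -2178343/1502629 + 458172/((552*(-1/28)*(-15483))) = -2178343/1502629 + 458172/(2136654/7) = -2178343/1502629 + 458172*(7/2136654) = -2178343/1502629 + 13706/9131 = 704583141/13720505399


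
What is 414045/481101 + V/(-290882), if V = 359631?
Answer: -17526865347/46647873694 ≈ -0.37573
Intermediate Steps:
414045/481101 + V/(-290882) = 414045/481101 + 359631/(-290882) = 414045*(1/481101) + 359631*(-1/290882) = 138015/160367 - 359631/290882 = -17526865347/46647873694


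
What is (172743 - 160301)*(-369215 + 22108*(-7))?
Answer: -6519247182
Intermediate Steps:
(172743 - 160301)*(-369215 + 22108*(-7)) = 12442*(-369215 - 154756) = 12442*(-523971) = -6519247182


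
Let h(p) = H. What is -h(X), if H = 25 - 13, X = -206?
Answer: -12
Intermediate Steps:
H = 12
h(p) = 12
-h(X) = -1*12 = -12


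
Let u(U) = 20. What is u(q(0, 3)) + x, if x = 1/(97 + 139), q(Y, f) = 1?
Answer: 4721/236 ≈ 20.004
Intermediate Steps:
x = 1/236 ≈ 0.0042373
u(q(0, 3)) + x = 20 + 1/236 = 4721/236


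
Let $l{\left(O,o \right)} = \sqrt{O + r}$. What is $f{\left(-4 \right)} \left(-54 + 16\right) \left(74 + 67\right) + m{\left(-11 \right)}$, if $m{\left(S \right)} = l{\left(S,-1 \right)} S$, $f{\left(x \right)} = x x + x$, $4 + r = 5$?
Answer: $-64296 - 11 i \sqrt{10} \approx -64296.0 - 34.785 i$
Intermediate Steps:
$r = 1$ ($r = -4 + 5 = 1$)
$l{\left(O,o \right)} = \sqrt{1 + O}$ ($l{\left(O,o \right)} = \sqrt{O + 1} = \sqrt{1 + O}$)
$f{\left(x \right)} = x + x^{2}$ ($f{\left(x \right)} = x^{2} + x = x + x^{2}$)
$m{\left(S \right)} = S \sqrt{1 + S}$ ($m{\left(S \right)} = \sqrt{1 + S} S = S \sqrt{1 + S}$)
$f{\left(-4 \right)} \left(-54 + 16\right) \left(74 + 67\right) + m{\left(-11 \right)} = - 4 \left(1 - 4\right) \left(-54 + 16\right) \left(74 + 67\right) - 11 \sqrt{1 - 11} = \left(-4\right) \left(-3\right) \left(\left(-38\right) 141\right) - 11 \sqrt{-10} = 12 \left(-5358\right) - 11 i \sqrt{10} = -64296 - 11 i \sqrt{10}$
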